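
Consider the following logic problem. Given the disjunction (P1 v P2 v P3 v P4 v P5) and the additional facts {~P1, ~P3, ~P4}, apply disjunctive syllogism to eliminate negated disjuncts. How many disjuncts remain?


Original disjuncts (5): P1, P2, P3, P4, P5
Negated (eliminate): ~P1, ~P3, ~P4
Remaining disjuncts: P2, P5
Count = 5 - 3 = 2

2


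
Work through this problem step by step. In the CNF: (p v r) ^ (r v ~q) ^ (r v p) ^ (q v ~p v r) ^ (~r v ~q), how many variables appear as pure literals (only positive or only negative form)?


Check each variable for pure literal status:
p: mixed (not pure)
q: mixed (not pure)
r: mixed (not pure)
Pure literal count = 0

0


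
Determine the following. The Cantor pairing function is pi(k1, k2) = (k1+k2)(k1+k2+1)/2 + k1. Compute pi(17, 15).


k1 + k2 = 32
(k1+k2)(k1+k2+1)/2 = 32 * 33 / 2 = 528
pi = 528 + 17 = 545

545


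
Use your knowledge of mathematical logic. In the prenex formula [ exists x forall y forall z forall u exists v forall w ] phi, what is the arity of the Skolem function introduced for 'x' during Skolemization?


Quantifier prefix: exists x forall y forall z forall u exists v forall w
'x' is existentially quantified at position 1.
No universal quantifiers precede it.
Skolem function arity = 0 (a Skolem constant)

0


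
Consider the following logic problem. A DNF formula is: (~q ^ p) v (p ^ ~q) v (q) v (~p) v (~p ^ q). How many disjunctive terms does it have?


A DNF formula is a disjunction of terms (conjunctions).
Terms are separated by v.
Counting the disjuncts: 5 terms.

5


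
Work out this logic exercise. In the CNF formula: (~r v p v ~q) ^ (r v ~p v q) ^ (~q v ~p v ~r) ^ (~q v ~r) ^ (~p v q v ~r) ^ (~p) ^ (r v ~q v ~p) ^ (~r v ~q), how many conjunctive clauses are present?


A CNF formula is a conjunction of clauses.
Clauses are separated by ^.
Counting the conjuncts: 8 clauses.

8


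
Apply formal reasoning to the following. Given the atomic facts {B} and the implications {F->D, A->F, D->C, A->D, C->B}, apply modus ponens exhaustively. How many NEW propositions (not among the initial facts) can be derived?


Initial facts: {B}
Apply modus ponens to closure:
  (no implication fires)
Final known: {B}
New propositions: {(none)}
Count = 0

0


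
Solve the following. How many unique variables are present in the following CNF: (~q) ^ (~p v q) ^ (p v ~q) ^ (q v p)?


Identify each variable that appears in the formula.
Variables found: p, q
Count = 2

2


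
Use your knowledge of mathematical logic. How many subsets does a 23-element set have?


The power set of a set with n elements has 2^n elements.
|P(S)| = 2^23 = 8388608

8388608


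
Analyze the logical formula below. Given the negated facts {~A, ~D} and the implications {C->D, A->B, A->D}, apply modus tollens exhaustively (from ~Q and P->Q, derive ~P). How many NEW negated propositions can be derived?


Initial negated facts: {~A, ~D}
Apply modus tollens to closure:
  ~D and C->D  =>  ~C
Final negated: {~A, ~C, ~D}
New negations: {~C}
Count = 1

1


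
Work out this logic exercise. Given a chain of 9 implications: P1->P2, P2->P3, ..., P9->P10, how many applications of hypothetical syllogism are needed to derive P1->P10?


With 9 implications in a chain connecting 10 propositions:
P1->P2, P2->P3, ..., P9->P10
Steps needed = (number of implications) - 1 = 9 - 1 = 8

8


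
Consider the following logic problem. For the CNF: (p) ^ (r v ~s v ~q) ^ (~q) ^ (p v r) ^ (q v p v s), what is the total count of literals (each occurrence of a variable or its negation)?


Counting literals in each clause:
Clause 1: 1 literal(s)
Clause 2: 3 literal(s)
Clause 3: 1 literal(s)
Clause 4: 2 literal(s)
Clause 5: 3 literal(s)
Total = 10

10


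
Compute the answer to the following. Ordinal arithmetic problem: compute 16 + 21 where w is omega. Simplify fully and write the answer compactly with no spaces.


Compute 16 + 21.
Ordinal + is associative but NOT commutative; for finite n>0, n + w = w but w + n stays w+n.
Both operands finite; ordinal + agrees with natural +: 16 + 21 = 37.
Result = 37

37


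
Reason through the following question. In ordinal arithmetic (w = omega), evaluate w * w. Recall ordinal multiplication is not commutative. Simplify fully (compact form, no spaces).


Compute w * w.
Ordinal * is associative and left-distributive over +, but NOT commutative; for finite n>1, n*w = w but w*n stays w*n.
w * w = w^2 by definition.
Result = w^2

w^2


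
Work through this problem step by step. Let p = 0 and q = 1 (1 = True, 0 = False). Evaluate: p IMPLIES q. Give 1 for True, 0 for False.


p = 0, q = 1
Operation: p IMPLIES q
Evaluate: 0 IMPLIES 1 = 1

1


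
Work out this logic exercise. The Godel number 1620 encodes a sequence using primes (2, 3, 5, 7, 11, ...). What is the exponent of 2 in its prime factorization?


Factorize 1620 by dividing by 2 repeatedly.
Division steps: 2 divides 1620 exactly 2 time(s).
Exponent of 2 = 2

2


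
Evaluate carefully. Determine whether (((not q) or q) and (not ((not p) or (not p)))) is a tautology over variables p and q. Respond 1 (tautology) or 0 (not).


Check all 4 assignments:
p=0, q=0: 0
p=0, q=1: 0
p=1, q=0: 1
p=1, q=1: 1
Satisfying count = 2/4.
Tautology iff count = 4: no.

0


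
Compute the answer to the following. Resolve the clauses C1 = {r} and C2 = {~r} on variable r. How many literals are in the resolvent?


Remove r from C1 and ~r from C2.
C1 remainder: {}
C2 remainder: {}
Union (resolvent): {} (empty clause)
Resolvent has 0 literal(s).

0


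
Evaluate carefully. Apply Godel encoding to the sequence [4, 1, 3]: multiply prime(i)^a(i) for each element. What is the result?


Encode each element as an exponent of the corresponding prime:
  2^4 = 16
  3^1 = 3
  5^3 = 125
Product = 16 * 3 * 125 = 6000

6000


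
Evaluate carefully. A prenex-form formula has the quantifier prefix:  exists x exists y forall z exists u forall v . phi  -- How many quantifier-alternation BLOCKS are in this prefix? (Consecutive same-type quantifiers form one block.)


Quantifier-type sequence: E E A E A  (A=forall, E=exists)
Group into maximal same-type runs:
  Ex2 | Ax1 | Ex1 | Ax1
Number of blocks = 4

4


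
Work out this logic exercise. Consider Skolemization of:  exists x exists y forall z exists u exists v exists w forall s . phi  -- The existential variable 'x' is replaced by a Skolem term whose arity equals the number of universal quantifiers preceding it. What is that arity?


Quantifier prefix: exists x exists y forall z exists u exists v exists w forall s
'x' is existentially quantified at position 1.
No universal quantifiers precede it.
Skolem function arity = 0 (a Skolem constant)

0


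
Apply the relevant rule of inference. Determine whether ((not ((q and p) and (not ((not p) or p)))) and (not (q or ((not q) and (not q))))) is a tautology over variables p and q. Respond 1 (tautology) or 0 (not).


Check all 4 assignments:
p=0, q=0: 0
p=0, q=1: 0
p=1, q=0: 0
p=1, q=1: 0
Satisfying count = 0/4.
Tautology iff count = 4: no.

0


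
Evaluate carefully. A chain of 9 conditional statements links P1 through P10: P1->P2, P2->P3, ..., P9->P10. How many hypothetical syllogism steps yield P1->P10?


With 9 implications in a chain connecting 10 propositions:
P1->P2, P2->P3, ..., P9->P10
Steps needed = (number of implications) - 1 = 9 - 1 = 8

8


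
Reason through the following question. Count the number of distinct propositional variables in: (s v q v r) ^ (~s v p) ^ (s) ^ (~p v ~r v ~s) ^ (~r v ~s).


Identify each variable that appears in the formula.
Variables found: p, q, r, s
Count = 4

4


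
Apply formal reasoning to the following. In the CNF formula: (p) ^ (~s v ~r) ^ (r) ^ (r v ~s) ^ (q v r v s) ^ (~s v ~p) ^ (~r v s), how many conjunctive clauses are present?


A CNF formula is a conjunction of clauses.
Clauses are separated by ^.
Counting the conjuncts: 7 clauses.

7


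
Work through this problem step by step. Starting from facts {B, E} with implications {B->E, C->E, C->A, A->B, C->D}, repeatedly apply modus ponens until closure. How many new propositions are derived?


Initial facts: {B, E}
Apply modus ponens to closure:
  (no implication fires)
Final known: {B, E}
New propositions: {(none)}
Count = 0

0


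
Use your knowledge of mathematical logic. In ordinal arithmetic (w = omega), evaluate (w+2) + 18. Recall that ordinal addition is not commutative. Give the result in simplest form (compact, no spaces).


Compute (w+2) + 18.
Ordinal + is associative but NOT commutative; for finite n>0, n + w = w but w + n stays w+n.
By associativity: (w+2) + 18 = w + (2+18) = w+20.
Result = w+20

w+20


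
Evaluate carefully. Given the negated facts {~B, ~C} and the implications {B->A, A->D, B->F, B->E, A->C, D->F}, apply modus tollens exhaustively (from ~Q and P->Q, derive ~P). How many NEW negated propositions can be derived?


Initial negated facts: {~B, ~C}
Apply modus tollens to closure:
  ~C and A->C  =>  ~A
Final negated: {~A, ~B, ~C}
New negations: {~A}
Count = 1

1


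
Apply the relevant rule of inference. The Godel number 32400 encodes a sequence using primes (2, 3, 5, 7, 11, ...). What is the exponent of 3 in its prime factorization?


Factorize 32400 by dividing by 3 repeatedly.
Division steps: 3 divides 32400 exactly 4 time(s).
Exponent of 3 = 4

4


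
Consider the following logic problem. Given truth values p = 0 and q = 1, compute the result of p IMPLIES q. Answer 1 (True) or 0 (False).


p = 0, q = 1
Operation: p IMPLIES q
Evaluate: 0 IMPLIES 1 = 1

1


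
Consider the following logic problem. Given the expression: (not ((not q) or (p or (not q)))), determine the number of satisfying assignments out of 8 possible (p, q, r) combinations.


Check all 8 assignments:
p=0, q=0, r=0: 0
p=0, q=0, r=1: 0
p=0, q=1, r=0: 1
p=0, q=1, r=1: 1
p=1, q=0, r=0: 0
p=1, q=0, r=1: 0
p=1, q=1, r=0: 0
p=1, q=1, r=1: 0
Count of True = 2

2


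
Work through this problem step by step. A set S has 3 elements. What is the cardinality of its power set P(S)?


The power set of a set with n elements has 2^n elements.
|P(S)| = 2^3 = 8

8


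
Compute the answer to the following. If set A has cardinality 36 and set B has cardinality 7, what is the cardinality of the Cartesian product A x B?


The Cartesian product A x B contains all ordered pairs (a, b).
|A x B| = |A| * |B| = 36 * 7 = 252

252


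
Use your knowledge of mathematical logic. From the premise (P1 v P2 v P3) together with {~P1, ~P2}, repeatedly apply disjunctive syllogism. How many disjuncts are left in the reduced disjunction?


Original disjuncts (3): P1, P2, P3
Negated (eliminate): ~P1, ~P2
Remaining disjuncts: P3
Count = 3 - 2 = 1

1


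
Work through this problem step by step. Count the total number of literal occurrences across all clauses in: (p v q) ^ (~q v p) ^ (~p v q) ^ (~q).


Counting literals in each clause:
Clause 1: 2 literal(s)
Clause 2: 2 literal(s)
Clause 3: 2 literal(s)
Clause 4: 1 literal(s)
Total = 7

7


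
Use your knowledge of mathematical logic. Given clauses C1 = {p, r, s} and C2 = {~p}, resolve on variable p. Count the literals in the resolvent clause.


Remove p from C1 and ~p from C2.
C1 remainder: {r, s}
C2 remainder: {}
Union (resolvent): {r, s}
Resolvent has 2 literal(s).

2


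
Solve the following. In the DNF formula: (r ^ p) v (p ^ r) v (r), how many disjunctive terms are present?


A DNF formula is a disjunction of terms (conjunctions).
Terms are separated by v.
Counting the disjuncts: 3 terms.

3


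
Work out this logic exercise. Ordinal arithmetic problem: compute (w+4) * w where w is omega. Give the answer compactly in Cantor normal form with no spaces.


Compute (w+4) * w.
Ordinal * is associative and left-distributive over +, but NOT commutative; for finite n>1, n*w = w but w*n stays w*n.
(w+4) * w = sup{(w+4)*k : k<w} = sup{w*k+4} = w^2 (the +4 tail is absorbed in the limit).
Result = w^2

w^2


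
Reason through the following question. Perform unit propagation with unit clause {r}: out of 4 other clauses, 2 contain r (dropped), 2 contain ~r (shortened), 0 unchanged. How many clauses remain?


Satisfied (removed): 2
Shortened (remain): 2
Unchanged (remain): 0
Remaining = 2 + 0 = 2

2


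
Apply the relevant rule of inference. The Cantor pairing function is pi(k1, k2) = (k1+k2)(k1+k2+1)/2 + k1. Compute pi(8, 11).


k1 + k2 = 19
(k1+k2)(k1+k2+1)/2 = 19 * 20 / 2 = 190
pi = 190 + 8 = 198

198


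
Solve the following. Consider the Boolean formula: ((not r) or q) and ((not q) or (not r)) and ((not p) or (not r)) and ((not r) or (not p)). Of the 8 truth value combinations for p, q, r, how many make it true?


Evaluate all 8 assignments for p, q, r:
p=0, q=0, r=0: 1
p=0, q=0, r=1: 0
p=0, q=1, r=0: 1
p=0, q=1, r=1: 0
p=1, q=0, r=0: 1
p=1, q=0, r=1: 0
p=1, q=1, r=0: 1
p=1, q=1, r=1: 0
Satisfying count = 4

4


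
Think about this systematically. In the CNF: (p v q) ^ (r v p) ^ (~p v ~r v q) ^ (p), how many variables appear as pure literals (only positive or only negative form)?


Check each variable for pure literal status:
p: mixed (not pure)
q: pure positive
r: mixed (not pure)
Pure literal count = 1

1


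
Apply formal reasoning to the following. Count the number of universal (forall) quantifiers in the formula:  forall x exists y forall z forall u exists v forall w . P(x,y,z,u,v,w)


Quantifier prefix: forall x exists y forall z forall u exists v forall w
Mark each quantifier type:
  U E U U E U
Universal count = 4, Existential count = 2
Asked for universal (forall) quantifiers: 4

4


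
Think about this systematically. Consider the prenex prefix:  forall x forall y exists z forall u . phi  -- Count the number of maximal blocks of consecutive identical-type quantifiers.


Quantifier-type sequence: A A E A  (A=forall, E=exists)
Group into maximal same-type runs:
  Ax2 | Ex1 | Ax1
Number of blocks = 3

3


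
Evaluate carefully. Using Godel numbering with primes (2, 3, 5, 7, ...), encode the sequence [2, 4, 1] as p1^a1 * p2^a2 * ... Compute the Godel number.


Encode each element as an exponent of the corresponding prime:
  2^2 = 4
  3^4 = 81
  5^1 = 5
Product = 4 * 81 * 5 = 1620

1620


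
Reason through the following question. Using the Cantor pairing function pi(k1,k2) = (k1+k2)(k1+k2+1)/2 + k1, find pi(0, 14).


k1 + k2 = 14
(k1+k2)(k1+k2+1)/2 = 14 * 15 / 2 = 105
pi = 105 + 0 = 105

105


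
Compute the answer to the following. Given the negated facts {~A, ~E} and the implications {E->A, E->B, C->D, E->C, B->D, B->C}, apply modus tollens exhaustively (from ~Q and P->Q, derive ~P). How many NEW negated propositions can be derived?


Initial negated facts: {~A, ~E}
Apply modus tollens to closure:
  (no implication fires)
Final negated: {~A, ~E}
New negations: {(none)}
Count = 0

0


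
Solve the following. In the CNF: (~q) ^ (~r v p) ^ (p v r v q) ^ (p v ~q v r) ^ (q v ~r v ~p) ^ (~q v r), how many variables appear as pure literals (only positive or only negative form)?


Check each variable for pure literal status:
p: mixed (not pure)
q: mixed (not pure)
r: mixed (not pure)
Pure literal count = 0

0


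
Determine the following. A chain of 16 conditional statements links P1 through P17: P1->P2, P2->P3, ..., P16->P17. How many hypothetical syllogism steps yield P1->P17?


With 16 implications in a chain connecting 17 propositions:
P1->P2, P2->P3, ..., P16->P17
Steps needed = (number of implications) - 1 = 16 - 1 = 15

15


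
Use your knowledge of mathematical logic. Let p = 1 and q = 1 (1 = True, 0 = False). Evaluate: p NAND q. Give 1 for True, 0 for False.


p = 1, q = 1
Operation: p NAND q
Evaluate: 1 NAND 1 = 0

0


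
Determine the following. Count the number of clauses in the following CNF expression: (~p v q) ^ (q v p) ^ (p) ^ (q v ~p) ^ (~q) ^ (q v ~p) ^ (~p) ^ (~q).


A CNF formula is a conjunction of clauses.
Clauses are separated by ^.
Counting the conjuncts: 8 clauses.

8


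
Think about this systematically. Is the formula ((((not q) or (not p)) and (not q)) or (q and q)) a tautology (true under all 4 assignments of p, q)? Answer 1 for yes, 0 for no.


Check all 4 assignments:
p=0, q=0: 1
p=0, q=1: 1
p=1, q=0: 1
p=1, q=1: 1
Satisfying count = 4/4.
Tautology iff count = 4: yes.

1


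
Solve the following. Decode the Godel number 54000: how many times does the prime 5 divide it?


Factorize 54000 by dividing by 5 repeatedly.
Division steps: 5 divides 54000 exactly 3 time(s).
Exponent of 5 = 3

3


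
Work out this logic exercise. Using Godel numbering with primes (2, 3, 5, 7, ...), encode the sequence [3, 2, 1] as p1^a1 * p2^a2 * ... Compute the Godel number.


Encode each element as an exponent of the corresponding prime:
  2^3 = 8
  3^2 = 9
  5^1 = 5
Product = 8 * 9 * 5 = 360

360


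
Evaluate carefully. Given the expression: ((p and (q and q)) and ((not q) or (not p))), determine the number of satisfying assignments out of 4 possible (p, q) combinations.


Check all 4 assignments:
p=0, q=0: 0
p=0, q=1: 0
p=1, q=0: 0
p=1, q=1: 0
Count of True = 0

0


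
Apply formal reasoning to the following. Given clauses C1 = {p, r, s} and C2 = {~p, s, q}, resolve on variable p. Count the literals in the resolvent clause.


Remove p from C1 and ~p from C2.
C1 remainder: {r, s}
C2 remainder: {s, q}
Union (resolvent): {q, r, s}
Resolvent has 3 literal(s).

3


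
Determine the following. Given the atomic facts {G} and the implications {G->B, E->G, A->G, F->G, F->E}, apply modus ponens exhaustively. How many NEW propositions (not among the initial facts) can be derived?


Initial facts: {G}
Apply modus ponens to closure:
  G and G->B  =>  B
Final known: {B, G}
New propositions: {B}
Count = 1

1


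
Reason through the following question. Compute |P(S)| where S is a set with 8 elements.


The power set of a set with n elements has 2^n elements.
|P(S)| = 2^8 = 256

256


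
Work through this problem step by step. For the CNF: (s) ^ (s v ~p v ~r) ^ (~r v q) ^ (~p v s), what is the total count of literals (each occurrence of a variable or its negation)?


Counting literals in each clause:
Clause 1: 1 literal(s)
Clause 2: 3 literal(s)
Clause 3: 2 literal(s)
Clause 4: 2 literal(s)
Total = 8

8


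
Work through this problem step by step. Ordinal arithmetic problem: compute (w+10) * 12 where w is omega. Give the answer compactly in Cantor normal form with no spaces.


Compute (w+10) * 12.
Ordinal * is associative and left-distributive over +, but NOT commutative; for finite n>1, n*w = w but w*n stays w*n.
(w+10) * 12 = (w+10) repeated 12 times. Each intermediate +10 is absorbed by the following w; only the last survives: w*12+10.
Result = w*12+10

w*12+10


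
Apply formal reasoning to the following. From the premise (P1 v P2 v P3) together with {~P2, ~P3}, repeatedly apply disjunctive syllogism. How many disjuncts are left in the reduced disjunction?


Original disjuncts (3): P1, P2, P3
Negated (eliminate): ~P2, ~P3
Remaining disjuncts: P1
Count = 3 - 2 = 1

1


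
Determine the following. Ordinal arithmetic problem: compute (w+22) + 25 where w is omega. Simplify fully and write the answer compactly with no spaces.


Compute (w+22) + 25.
Ordinal + is associative but NOT commutative; for finite n>0, n + w = w but w + n stays w+n.
By associativity: (w+22) + 25 = w + (22+25) = w+47.
Result = w+47

w+47


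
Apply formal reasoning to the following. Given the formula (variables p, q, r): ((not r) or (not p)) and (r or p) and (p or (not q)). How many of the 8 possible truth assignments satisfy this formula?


Evaluate all 8 assignments for p, q, r:
p=0, q=0, r=0: 0
p=0, q=0, r=1: 1
p=0, q=1, r=0: 0
p=0, q=1, r=1: 0
p=1, q=0, r=0: 1
p=1, q=0, r=1: 0
p=1, q=1, r=0: 1
p=1, q=1, r=1: 0
Satisfying count = 3

3


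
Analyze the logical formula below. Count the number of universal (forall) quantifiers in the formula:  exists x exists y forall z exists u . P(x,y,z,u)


Quantifier prefix: exists x exists y forall z exists u
Mark each quantifier type:
  E E U E
Universal count = 1, Existential count = 3
Asked for universal (forall) quantifiers: 1

1


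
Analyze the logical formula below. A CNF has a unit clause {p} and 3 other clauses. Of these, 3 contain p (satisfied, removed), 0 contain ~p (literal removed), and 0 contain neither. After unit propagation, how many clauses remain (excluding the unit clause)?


Satisfied (removed): 3
Shortened (remain): 0
Unchanged (remain): 0
Remaining = 0 + 0 = 0

0


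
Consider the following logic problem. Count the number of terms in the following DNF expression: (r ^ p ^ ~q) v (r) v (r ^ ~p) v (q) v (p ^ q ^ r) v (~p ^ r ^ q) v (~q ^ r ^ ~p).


A DNF formula is a disjunction of terms (conjunctions).
Terms are separated by v.
Counting the disjuncts: 7 terms.

7


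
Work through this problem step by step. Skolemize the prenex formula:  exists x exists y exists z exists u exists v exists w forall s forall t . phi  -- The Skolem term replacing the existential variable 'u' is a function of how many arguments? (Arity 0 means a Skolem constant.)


Quantifier prefix: exists x exists y exists z exists u exists v exists w forall s forall t
'u' is existentially quantified at position 4.
No universal quantifiers precede it.
Skolem function arity = 0 (a Skolem constant)

0


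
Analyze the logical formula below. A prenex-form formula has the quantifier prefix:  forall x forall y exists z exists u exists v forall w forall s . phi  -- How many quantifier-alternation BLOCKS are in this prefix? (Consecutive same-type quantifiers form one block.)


Quantifier-type sequence: A A E E E A A  (A=forall, E=exists)
Group into maximal same-type runs:
  Ax2 | Ex3 | Ax2
Number of blocks = 3

3


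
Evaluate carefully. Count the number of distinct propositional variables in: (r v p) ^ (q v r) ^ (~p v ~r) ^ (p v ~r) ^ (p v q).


Identify each variable that appears in the formula.
Variables found: p, q, r
Count = 3

3


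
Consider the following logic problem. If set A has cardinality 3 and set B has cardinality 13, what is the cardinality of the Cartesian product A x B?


The Cartesian product A x B contains all ordered pairs (a, b).
|A x B| = |A| * |B| = 3 * 13 = 39

39


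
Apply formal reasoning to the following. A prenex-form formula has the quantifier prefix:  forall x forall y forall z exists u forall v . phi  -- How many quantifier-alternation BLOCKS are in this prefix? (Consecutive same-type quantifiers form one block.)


Quantifier-type sequence: A A A E A  (A=forall, E=exists)
Group into maximal same-type runs:
  Ax3 | Ex1 | Ax1
Number of blocks = 3

3


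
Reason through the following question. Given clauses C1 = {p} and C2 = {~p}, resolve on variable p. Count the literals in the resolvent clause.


Remove p from C1 and ~p from C2.
C1 remainder: {}
C2 remainder: {}
Union (resolvent): {} (empty clause)
Resolvent has 0 literal(s).

0


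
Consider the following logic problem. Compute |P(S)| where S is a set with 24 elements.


The power set of a set with n elements has 2^n elements.
|P(S)| = 2^24 = 16777216

16777216


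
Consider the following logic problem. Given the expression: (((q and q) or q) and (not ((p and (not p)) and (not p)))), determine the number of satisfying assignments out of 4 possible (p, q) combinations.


Check all 4 assignments:
p=0, q=0: 0
p=0, q=1: 1
p=1, q=0: 0
p=1, q=1: 1
Count of True = 2

2


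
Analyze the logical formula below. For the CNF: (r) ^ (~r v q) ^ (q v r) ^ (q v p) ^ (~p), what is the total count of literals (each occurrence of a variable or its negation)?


Counting literals in each clause:
Clause 1: 1 literal(s)
Clause 2: 2 literal(s)
Clause 3: 2 literal(s)
Clause 4: 2 literal(s)
Clause 5: 1 literal(s)
Total = 8

8


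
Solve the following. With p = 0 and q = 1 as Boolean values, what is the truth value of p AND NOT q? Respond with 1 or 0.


p = 0, q = 1
Operation: p AND NOT q
Evaluate: 0 AND NOT 1 = 0

0


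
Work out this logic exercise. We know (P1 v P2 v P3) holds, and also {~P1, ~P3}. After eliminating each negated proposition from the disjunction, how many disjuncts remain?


Original disjuncts (3): P1, P2, P3
Negated (eliminate): ~P1, ~P3
Remaining disjuncts: P2
Count = 3 - 2 = 1

1


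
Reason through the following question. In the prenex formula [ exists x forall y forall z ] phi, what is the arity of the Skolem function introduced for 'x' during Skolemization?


Quantifier prefix: exists x forall y forall z
'x' is existentially quantified at position 1.
No universal quantifiers precede it.
Skolem function arity = 0 (a Skolem constant)

0


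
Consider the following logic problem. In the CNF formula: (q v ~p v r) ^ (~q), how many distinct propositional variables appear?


Identify each variable that appears in the formula.
Variables found: p, q, r
Count = 3

3


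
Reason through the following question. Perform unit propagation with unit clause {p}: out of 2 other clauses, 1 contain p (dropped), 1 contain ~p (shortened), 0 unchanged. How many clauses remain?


Satisfied (removed): 1
Shortened (remain): 1
Unchanged (remain): 0
Remaining = 1 + 0 = 1

1


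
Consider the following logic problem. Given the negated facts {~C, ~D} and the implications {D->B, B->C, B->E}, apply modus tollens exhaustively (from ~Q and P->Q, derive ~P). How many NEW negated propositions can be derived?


Initial negated facts: {~C, ~D}
Apply modus tollens to closure:
  ~C and B->C  =>  ~B
Final negated: {~B, ~C, ~D}
New negations: {~B}
Count = 1

1


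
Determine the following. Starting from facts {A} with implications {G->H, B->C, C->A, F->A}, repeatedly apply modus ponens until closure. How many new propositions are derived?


Initial facts: {A}
Apply modus ponens to closure:
  (no implication fires)
Final known: {A}
New propositions: {(none)}
Count = 0

0


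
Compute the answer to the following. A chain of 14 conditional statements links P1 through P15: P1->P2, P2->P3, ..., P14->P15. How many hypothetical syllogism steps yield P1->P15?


With 14 implications in a chain connecting 15 propositions:
P1->P2, P2->P3, ..., P14->P15
Steps needed = (number of implications) - 1 = 14 - 1 = 13

13


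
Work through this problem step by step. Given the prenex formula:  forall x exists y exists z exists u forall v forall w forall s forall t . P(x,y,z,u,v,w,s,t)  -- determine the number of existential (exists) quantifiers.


Quantifier prefix: forall x exists y exists z exists u forall v forall w forall s forall t
Mark each quantifier type:
  U E E E U U U U
Universal count = 5, Existential count = 3
Asked for existential (exists) quantifiers: 3

3


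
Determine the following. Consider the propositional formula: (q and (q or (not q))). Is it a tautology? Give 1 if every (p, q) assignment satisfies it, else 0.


Check all 4 assignments:
p=0, q=0: 0
p=0, q=1: 1
p=1, q=0: 0
p=1, q=1: 1
Satisfying count = 2/4.
Tautology iff count = 4: no.

0


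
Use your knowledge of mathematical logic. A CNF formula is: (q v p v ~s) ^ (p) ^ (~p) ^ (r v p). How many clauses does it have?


A CNF formula is a conjunction of clauses.
Clauses are separated by ^.
Counting the conjuncts: 4 clauses.

4


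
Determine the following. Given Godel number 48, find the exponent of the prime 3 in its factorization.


Factorize 48 by dividing by 3 repeatedly.
Division steps: 3 divides 48 exactly 1 time(s).
Exponent of 3 = 1

1


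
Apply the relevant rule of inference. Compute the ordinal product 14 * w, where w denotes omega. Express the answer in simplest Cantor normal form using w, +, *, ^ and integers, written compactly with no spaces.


Compute 14 * w.
Ordinal * is associative and left-distributive over +, but NOT commutative; for finite n>1, n*w = w but w*n stays w*n.
For finite n>0, n * w = sup{n*k : k<w} = w. So 14 * w = w.
Result = w

w


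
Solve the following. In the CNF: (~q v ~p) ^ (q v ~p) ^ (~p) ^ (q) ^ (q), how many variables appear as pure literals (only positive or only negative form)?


Check each variable for pure literal status:
p: pure negative
q: mixed (not pure)
r: absent (not pure)
Pure literal count = 1

1


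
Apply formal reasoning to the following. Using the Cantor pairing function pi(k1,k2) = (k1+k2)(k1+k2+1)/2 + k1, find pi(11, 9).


k1 + k2 = 20
(k1+k2)(k1+k2+1)/2 = 20 * 21 / 2 = 210
pi = 210 + 11 = 221

221


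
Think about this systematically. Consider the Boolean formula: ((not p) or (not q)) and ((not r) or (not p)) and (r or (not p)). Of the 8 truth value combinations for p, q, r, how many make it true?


Evaluate all 8 assignments for p, q, r:
p=0, q=0, r=0: 1
p=0, q=0, r=1: 1
p=0, q=1, r=0: 1
p=0, q=1, r=1: 1
p=1, q=0, r=0: 0
p=1, q=0, r=1: 0
p=1, q=1, r=0: 0
p=1, q=1, r=1: 0
Satisfying count = 4

4


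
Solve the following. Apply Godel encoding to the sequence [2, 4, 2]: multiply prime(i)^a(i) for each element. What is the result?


Encode each element as an exponent of the corresponding prime:
  2^2 = 4
  3^4 = 81
  5^2 = 25
Product = 4 * 81 * 25 = 8100

8100


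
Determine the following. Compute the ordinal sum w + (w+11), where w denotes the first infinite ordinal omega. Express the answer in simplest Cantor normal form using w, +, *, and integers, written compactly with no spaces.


Compute w + (w+11).
Ordinal + is associative but NOT commutative; for finite n>0, n + w = w but w + n stays w+n.
w + (w+11) = (w+w) + 11 = w*2+11.
Result = w*2+11

w*2+11


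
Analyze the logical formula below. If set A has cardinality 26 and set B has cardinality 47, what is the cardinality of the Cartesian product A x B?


The Cartesian product A x B contains all ordered pairs (a, b).
|A x B| = |A| * |B| = 26 * 47 = 1222

1222


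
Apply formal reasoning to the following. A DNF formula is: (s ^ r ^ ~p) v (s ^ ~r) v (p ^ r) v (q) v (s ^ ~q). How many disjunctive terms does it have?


A DNF formula is a disjunction of terms (conjunctions).
Terms are separated by v.
Counting the disjuncts: 5 terms.

5


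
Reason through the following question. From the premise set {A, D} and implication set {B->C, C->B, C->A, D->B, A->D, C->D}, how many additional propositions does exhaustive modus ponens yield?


Initial facts: {A, D}
Apply modus ponens to closure:
  D and D->B  =>  B
  B and B->C  =>  C
Final known: {A, B, C, D}
New propositions: {B, C}
Count = 2

2


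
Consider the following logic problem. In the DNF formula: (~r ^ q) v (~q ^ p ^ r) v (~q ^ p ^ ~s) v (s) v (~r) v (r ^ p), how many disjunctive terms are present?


A DNF formula is a disjunction of terms (conjunctions).
Terms are separated by v.
Counting the disjuncts: 6 terms.

6


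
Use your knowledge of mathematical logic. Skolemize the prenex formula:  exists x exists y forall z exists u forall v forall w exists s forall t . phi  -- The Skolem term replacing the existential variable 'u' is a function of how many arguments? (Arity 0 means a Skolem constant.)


Quantifier prefix: exists x exists y forall z exists u forall v forall w exists s forall t
'u' is existentially quantified at position 4.
Universal variables preceding it: z
Skolem function arity = 1

1


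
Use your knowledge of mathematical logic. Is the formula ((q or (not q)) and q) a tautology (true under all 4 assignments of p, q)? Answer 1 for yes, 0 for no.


Check all 4 assignments:
p=0, q=0: 0
p=0, q=1: 1
p=1, q=0: 0
p=1, q=1: 1
Satisfying count = 2/4.
Tautology iff count = 4: no.

0


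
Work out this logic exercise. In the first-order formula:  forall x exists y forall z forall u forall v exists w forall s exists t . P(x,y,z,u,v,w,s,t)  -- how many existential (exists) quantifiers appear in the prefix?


Quantifier prefix: forall x exists y forall z forall u forall v exists w forall s exists t
Mark each quantifier type:
  U E U U U E U E
Universal count = 5, Existential count = 3
Asked for existential (exists) quantifiers: 3

3


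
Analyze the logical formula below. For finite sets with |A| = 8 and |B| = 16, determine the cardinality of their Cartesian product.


The Cartesian product A x B contains all ordered pairs (a, b).
|A x B| = |A| * |B| = 8 * 16 = 128

128


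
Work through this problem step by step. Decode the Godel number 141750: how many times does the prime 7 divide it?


Factorize 141750 by dividing by 7 repeatedly.
Division steps: 7 divides 141750 exactly 1 time(s).
Exponent of 7 = 1

1


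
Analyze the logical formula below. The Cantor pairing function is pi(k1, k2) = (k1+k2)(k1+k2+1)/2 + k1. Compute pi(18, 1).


k1 + k2 = 19
(k1+k2)(k1+k2+1)/2 = 19 * 20 / 2 = 190
pi = 190 + 18 = 208

208


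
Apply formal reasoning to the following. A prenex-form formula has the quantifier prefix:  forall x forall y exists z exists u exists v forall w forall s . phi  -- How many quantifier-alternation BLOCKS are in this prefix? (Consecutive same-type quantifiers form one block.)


Quantifier-type sequence: A A E E E A A  (A=forall, E=exists)
Group into maximal same-type runs:
  Ax2 | Ex3 | Ax2
Number of blocks = 3

3


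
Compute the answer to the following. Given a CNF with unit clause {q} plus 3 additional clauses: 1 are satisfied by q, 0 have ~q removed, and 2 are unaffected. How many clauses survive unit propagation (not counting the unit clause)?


Satisfied (removed): 1
Shortened (remain): 0
Unchanged (remain): 2
Remaining = 0 + 2 = 2

2


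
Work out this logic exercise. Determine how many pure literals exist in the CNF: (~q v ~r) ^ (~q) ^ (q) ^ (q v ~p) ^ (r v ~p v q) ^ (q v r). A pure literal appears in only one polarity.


Check each variable for pure literal status:
p: pure negative
q: mixed (not pure)
r: mixed (not pure)
Pure literal count = 1

1


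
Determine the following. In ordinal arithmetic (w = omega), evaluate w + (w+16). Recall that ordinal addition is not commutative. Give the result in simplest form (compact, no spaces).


Compute w + (w+16).
Ordinal + is associative but NOT commutative; for finite n>0, n + w = w but w + n stays w+n.
w + (w+16) = (w+w) + 16 = w*2+16.
Result = w*2+16

w*2+16


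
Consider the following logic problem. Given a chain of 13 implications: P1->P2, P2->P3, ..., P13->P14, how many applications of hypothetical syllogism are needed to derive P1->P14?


With 13 implications in a chain connecting 14 propositions:
P1->P2, P2->P3, ..., P13->P14
Steps needed = (number of implications) - 1 = 13 - 1 = 12

12


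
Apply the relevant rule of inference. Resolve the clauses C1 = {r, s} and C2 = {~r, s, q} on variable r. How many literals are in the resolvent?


Remove r from C1 and ~r from C2.
C1 remainder: {s}
C2 remainder: {s, q}
Union (resolvent): {q, s}
Resolvent has 2 literal(s).

2


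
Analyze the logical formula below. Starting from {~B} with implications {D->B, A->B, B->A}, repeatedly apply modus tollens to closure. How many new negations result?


Initial negated facts: {~B}
Apply modus tollens to closure:
  ~B and D->B  =>  ~D
  ~B and A->B  =>  ~A
Final negated: {~A, ~B, ~D}
New negations: {~A, ~D}
Count = 2

2


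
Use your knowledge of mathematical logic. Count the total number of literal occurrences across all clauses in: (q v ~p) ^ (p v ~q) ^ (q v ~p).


Counting literals in each clause:
Clause 1: 2 literal(s)
Clause 2: 2 literal(s)
Clause 3: 2 literal(s)
Total = 6

6


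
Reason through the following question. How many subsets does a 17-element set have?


The power set of a set with n elements has 2^n elements.
|P(S)| = 2^17 = 131072

131072


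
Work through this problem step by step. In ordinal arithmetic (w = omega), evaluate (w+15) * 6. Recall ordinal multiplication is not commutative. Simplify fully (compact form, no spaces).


Compute (w+15) * 6.
Ordinal * is associative and left-distributive over +, but NOT commutative; for finite n>1, n*w = w but w*n stays w*n.
(w+15) * 6 = (w+15) repeated 6 times. Each intermediate +15 is absorbed by the following w; only the last survives: w*6+15.
Result = w*6+15

w*6+15


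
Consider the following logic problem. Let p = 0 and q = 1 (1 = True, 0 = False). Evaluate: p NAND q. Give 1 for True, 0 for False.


p = 0, q = 1
Operation: p NAND q
Evaluate: 0 NAND 1 = 1

1


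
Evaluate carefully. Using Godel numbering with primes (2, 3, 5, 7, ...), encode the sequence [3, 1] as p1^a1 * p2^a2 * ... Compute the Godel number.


Encode each element as an exponent of the corresponding prime:
  2^3 = 8
  3^1 = 3
Product = 8 * 3 = 24

24


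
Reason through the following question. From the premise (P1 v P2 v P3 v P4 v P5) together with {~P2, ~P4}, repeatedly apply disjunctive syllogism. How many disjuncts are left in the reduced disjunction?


Original disjuncts (5): P1, P2, P3, P4, P5
Negated (eliminate): ~P2, ~P4
Remaining disjuncts: P1, P3, P5
Count = 5 - 2 = 3

3


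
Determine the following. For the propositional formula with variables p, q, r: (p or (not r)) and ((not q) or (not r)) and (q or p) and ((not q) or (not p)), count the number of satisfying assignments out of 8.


Evaluate all 8 assignments for p, q, r:
p=0, q=0, r=0: 0
p=0, q=0, r=1: 0
p=0, q=1, r=0: 1
p=0, q=1, r=1: 0
p=1, q=0, r=0: 1
p=1, q=0, r=1: 1
p=1, q=1, r=0: 0
p=1, q=1, r=1: 0
Satisfying count = 3

3


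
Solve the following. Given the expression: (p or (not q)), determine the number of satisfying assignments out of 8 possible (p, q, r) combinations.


Check all 8 assignments:
p=0, q=0, r=0: 1
p=0, q=0, r=1: 1
p=0, q=1, r=0: 0
p=0, q=1, r=1: 0
p=1, q=0, r=0: 1
p=1, q=0, r=1: 1
p=1, q=1, r=0: 1
p=1, q=1, r=1: 1
Count of True = 6

6


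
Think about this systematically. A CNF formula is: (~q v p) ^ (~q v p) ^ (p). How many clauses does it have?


A CNF formula is a conjunction of clauses.
Clauses are separated by ^.
Counting the conjuncts: 3 clauses.

3


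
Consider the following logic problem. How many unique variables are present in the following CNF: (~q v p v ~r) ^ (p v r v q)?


Identify each variable that appears in the formula.
Variables found: p, q, r
Count = 3

3


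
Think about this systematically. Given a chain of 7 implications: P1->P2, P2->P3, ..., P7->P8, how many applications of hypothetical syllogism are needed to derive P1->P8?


With 7 implications in a chain connecting 8 propositions:
P1->P2, P2->P3, ..., P7->P8
Steps needed = (number of implications) - 1 = 7 - 1 = 6

6


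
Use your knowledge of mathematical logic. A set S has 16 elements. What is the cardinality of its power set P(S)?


The power set of a set with n elements has 2^n elements.
|P(S)| = 2^16 = 65536

65536


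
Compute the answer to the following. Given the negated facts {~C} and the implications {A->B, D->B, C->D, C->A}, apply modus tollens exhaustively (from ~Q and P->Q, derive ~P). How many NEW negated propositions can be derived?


Initial negated facts: {~C}
Apply modus tollens to closure:
  (no implication fires)
Final negated: {~C}
New negations: {(none)}
Count = 0

0


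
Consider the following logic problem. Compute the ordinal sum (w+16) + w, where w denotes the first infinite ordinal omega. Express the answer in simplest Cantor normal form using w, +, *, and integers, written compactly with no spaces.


Compute (w+16) + w.
Ordinal + is associative but NOT commutative; for finite n>0, n + w = w but w + n stays w+n.
(w+16) + w = w + (16+w) = w + w = w*2 (the finite tail 16 is absorbed by the right w).
Result = w*2

w*2


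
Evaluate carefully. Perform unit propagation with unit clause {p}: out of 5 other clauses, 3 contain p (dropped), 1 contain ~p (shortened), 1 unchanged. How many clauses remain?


Satisfied (removed): 3
Shortened (remain): 1
Unchanged (remain): 1
Remaining = 1 + 1 = 2

2


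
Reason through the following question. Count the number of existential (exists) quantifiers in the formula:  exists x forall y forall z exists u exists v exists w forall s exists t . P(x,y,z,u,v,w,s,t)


Quantifier prefix: exists x forall y forall z exists u exists v exists w forall s exists t
Mark each quantifier type:
  E U U E E E U E
Universal count = 3, Existential count = 5
Asked for existential (exists) quantifiers: 5

5
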